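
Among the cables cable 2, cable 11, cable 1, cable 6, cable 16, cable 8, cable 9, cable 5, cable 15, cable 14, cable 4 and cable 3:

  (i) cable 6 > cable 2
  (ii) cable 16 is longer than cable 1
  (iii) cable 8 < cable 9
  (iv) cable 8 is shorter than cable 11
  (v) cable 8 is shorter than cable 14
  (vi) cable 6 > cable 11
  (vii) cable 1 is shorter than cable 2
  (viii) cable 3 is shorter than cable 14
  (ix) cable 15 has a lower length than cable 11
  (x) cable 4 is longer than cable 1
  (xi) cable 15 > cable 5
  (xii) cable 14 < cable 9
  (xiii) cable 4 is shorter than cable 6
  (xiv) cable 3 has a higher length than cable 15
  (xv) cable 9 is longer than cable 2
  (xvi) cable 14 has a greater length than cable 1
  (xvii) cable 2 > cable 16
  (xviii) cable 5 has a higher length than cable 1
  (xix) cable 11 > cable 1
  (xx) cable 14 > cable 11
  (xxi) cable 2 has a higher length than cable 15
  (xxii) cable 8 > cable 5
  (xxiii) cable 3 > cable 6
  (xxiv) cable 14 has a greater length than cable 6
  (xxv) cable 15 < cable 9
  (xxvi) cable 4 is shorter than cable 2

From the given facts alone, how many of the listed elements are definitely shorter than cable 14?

10

The elements the relations force below cable 14 are cable 1, cable 5, cable 16, cable 4, cable 15, cable 2, cable 8, cable 11, cable 6, cable 3 — no chain reaches any other.
That is 10.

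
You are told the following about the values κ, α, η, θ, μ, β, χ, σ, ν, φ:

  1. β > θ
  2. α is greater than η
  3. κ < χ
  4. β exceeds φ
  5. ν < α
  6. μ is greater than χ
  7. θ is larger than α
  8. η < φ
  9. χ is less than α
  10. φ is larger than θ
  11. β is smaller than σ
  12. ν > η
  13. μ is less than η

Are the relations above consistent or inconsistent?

consistent

The single ordering κ < χ < μ < η < ν < α < θ < φ < β < σ satisfies every listed relation, so no contradiction arises.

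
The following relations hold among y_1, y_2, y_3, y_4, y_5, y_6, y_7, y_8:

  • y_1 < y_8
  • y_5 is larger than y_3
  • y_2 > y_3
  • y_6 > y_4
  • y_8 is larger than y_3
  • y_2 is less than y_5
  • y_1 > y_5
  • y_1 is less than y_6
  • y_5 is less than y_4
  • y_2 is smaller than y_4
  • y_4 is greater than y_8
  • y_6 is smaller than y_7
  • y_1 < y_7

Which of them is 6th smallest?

The consecutive relations fix a unique order: y_3 < y_2 < y_5 < y_1 < y_8 < y_4 < y_6 < y_7.
The 6th smallest is y_4.

y_4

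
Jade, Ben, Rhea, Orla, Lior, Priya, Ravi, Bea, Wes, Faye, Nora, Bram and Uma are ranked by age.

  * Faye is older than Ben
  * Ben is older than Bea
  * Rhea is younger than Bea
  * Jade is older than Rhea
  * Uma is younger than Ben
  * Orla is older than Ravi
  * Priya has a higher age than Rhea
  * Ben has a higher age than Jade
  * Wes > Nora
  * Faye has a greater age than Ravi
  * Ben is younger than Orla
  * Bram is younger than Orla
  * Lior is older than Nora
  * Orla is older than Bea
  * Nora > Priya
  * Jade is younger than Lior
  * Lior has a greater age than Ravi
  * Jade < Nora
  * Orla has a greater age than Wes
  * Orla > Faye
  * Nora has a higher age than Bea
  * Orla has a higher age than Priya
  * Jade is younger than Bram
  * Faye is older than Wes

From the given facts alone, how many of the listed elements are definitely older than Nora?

4

Directly above Nora: Wes, Lior.
One step further: Faye, Orla (4 so far).
No other element is forced above Nora by the given relations, so the count is 4.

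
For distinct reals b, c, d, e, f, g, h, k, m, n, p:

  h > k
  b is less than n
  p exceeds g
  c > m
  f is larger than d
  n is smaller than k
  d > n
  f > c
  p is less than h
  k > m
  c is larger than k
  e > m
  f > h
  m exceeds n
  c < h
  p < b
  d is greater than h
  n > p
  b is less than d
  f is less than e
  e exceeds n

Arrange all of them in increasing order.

g < p < b < n < m < k < c < h < d < f < e

The consecutive links are each given: g < p; p < b; b < n; n < m; m < k; k < c; c < h; h < d; d < f; f < e.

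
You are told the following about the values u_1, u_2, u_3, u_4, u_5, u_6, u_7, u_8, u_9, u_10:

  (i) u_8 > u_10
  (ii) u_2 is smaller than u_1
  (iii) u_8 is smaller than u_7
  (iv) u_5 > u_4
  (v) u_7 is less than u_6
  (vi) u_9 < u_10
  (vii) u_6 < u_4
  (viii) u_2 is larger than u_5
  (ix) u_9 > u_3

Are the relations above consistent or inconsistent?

Every relation is compatible with u_3 < u_9 < u_10 < u_8 < u_7 < u_6 < u_4 < u_5 < u_2 < u_1; the set is consistent.

consistent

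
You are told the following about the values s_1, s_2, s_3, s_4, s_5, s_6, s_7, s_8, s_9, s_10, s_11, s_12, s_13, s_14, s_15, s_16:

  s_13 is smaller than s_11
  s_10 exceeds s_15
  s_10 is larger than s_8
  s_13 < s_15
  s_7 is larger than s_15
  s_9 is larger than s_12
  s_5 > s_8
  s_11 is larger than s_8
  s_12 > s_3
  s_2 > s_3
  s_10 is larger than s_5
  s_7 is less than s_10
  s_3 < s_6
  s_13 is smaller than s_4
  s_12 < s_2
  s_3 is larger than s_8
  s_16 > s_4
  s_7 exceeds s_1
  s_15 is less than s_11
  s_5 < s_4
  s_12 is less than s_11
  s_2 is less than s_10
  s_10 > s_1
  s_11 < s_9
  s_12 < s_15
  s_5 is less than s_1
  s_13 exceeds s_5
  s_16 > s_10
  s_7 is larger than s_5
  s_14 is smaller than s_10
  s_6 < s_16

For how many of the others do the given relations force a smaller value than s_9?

7

Directly below s_9: s_12, s_11.
One step further: s_8, s_13, s_3, s_15 (6 so far).
One step further: s_5 (7 so far).
Nothing else is reachable below s_9; 7 in all.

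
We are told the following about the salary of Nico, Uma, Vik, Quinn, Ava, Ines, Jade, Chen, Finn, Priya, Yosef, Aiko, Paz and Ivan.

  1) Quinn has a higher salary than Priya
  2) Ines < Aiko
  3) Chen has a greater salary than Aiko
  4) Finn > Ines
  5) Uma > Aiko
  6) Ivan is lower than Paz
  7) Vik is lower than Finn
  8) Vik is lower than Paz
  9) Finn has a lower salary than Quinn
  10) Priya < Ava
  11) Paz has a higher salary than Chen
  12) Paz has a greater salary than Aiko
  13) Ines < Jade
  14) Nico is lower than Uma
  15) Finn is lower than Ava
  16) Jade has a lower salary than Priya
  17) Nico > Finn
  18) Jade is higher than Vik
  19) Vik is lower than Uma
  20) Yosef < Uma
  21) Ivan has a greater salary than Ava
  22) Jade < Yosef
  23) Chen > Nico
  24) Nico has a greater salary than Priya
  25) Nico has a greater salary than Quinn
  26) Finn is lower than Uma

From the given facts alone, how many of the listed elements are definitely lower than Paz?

11

The elements the relations force below Paz are Ines, Vik, Finn, Jade, Aiko, Priya, Ava, Ivan, Quinn, Nico, Chen — no chain reaches any other.
That is 11.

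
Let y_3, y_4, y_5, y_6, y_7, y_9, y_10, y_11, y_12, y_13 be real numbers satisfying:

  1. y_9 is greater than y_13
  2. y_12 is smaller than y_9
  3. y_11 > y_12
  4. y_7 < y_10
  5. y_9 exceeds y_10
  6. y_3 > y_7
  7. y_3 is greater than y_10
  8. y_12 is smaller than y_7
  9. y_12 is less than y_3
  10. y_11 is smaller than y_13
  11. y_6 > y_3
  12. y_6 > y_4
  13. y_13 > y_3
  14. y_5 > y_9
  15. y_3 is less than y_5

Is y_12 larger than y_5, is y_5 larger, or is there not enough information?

The relevant relations are y_12 < y_7; y_7 < y_10; y_10 < y_3; y_3 < y_13; y_13 < y_9; y_9 < y_5.
Together: y_12 < y_7 < y_10 < y_3 < y_13 < y_9 < y_5.
So y_5 is larger.

y_5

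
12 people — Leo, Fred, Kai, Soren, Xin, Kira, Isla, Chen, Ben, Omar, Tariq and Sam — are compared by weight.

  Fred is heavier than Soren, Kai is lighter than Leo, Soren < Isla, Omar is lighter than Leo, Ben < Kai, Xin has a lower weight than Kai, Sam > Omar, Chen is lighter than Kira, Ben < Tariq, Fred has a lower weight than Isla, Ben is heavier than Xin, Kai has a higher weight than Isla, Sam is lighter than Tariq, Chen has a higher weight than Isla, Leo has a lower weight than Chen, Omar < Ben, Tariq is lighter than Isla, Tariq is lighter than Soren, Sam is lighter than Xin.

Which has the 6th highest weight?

Fred

The consecutive relations fix a unique order: Omar < Sam < Xin < Ben < Tariq < Soren < Fred < Isla < Kai < Leo < Chen < Kira.
The 6th largest is Fred.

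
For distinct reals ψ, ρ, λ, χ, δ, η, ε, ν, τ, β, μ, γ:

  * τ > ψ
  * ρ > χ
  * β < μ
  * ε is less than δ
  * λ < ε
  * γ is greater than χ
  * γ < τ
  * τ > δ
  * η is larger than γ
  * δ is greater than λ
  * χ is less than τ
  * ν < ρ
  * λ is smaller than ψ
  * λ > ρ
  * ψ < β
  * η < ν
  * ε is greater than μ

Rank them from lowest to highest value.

χ < γ < η < ν < ρ < λ < ψ < β < μ < ε < δ < τ

Nothing is placed below χ, so it is least; from there χ < γ; γ < η; η < ν; ν < ρ; ρ < λ; λ < ψ; ψ < β; β < μ; μ < ε; ε < δ; δ < τ, each given directly.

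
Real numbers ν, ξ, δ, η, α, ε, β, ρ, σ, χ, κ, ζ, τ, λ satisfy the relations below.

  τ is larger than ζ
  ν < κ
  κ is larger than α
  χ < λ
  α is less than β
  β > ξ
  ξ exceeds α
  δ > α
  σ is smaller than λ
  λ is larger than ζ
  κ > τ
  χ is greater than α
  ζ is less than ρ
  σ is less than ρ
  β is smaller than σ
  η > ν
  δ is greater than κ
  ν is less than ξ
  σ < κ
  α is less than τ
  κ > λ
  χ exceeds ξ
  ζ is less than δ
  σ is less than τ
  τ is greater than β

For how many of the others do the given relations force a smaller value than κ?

9

From κ the given relations immediately reach α, ν, σ, λ, τ.
From those, β, χ, ζ — 8 in total.
From those, ξ — 9 in total.
No other element is forced below κ by the given relations, so the count is 9.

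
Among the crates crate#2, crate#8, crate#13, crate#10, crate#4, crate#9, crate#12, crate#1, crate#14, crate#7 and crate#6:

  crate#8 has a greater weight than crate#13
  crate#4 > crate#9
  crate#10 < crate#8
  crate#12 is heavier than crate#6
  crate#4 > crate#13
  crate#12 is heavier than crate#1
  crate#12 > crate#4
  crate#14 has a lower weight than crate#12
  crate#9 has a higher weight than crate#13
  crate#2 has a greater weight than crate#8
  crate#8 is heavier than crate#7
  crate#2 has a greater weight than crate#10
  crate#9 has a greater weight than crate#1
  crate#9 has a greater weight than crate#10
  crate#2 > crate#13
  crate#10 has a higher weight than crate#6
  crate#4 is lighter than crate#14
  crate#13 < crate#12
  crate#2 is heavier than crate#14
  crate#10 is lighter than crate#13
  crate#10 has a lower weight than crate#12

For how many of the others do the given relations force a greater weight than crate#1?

Directly above crate#1: crate#9, crate#12.
One step further: crate#4 (3 so far).
One step further: crate#14 (4 so far).
One step further: crate#2 (5 so far).
No other element is forced above crate#1 by the given relations, so the count is 5.

5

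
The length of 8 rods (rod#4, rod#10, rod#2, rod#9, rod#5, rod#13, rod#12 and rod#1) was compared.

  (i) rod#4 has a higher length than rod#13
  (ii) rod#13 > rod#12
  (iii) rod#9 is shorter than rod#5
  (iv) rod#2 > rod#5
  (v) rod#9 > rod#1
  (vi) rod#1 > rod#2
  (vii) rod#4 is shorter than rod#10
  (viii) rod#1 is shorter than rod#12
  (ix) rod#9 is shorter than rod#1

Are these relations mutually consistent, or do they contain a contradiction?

We have rod#1 < rod#9 stated directly, yet also rod#9 < rod#5 < rod#2 < rod#1 by chaining the others — so rod#9 < rod#1. Contradiction.

inconsistent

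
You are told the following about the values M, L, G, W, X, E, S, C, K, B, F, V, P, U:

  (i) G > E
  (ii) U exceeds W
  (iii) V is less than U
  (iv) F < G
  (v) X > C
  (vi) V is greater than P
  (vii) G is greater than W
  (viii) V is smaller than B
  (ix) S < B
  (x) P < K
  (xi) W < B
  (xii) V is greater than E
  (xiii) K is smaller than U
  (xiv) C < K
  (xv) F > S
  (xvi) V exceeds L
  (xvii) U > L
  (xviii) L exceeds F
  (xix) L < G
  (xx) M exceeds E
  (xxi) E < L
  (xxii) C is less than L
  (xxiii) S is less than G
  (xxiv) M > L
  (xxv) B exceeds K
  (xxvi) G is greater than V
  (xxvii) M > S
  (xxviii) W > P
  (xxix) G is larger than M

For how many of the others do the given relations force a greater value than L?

Directly above L: V, M, G, U.
One step further: B (5 so far).
Nothing else is reachable above L; 5 in all.

5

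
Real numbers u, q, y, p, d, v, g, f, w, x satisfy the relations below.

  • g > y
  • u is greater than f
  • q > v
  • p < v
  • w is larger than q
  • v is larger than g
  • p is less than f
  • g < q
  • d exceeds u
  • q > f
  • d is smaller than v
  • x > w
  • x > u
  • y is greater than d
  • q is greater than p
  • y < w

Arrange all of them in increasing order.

Each adjacent pair is fixed by a given relation: p < f; f < u; u < d; d < y; y < g; g < v; v < q; q < w; w < x. Chaining them end to end gives the full order.

p < f < u < d < y < g < v < q < w < x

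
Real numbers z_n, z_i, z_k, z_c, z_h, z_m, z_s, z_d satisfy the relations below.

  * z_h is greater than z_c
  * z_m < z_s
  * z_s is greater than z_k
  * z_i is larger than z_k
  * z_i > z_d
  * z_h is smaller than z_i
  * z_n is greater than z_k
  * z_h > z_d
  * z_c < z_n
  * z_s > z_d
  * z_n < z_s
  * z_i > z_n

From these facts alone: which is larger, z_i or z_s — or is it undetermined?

undetermined

Following every chain through z_s: below z_s we get z_c, z_d, z_m, z_k, z_n.
z_i is not reached, and no chain runs the other way from z_i to z_s.
So the given relations leave the order of z_s and z_i undetermined.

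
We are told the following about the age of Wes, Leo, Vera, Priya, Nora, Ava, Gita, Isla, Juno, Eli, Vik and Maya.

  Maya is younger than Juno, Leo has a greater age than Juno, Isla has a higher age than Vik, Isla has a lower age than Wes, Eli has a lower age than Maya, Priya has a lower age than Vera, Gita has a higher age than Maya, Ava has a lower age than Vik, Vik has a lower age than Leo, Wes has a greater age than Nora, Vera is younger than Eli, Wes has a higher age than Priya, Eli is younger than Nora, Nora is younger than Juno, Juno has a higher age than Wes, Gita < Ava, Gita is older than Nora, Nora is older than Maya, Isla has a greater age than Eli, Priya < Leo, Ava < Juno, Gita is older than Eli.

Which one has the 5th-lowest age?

The consecutive relations fix a unique order: Priya < Vera < Eli < Maya < Nora < Gita < Ava < Vik < Isla < Wes < Juno < Leo.
The 5th smallest is Nora.

Nora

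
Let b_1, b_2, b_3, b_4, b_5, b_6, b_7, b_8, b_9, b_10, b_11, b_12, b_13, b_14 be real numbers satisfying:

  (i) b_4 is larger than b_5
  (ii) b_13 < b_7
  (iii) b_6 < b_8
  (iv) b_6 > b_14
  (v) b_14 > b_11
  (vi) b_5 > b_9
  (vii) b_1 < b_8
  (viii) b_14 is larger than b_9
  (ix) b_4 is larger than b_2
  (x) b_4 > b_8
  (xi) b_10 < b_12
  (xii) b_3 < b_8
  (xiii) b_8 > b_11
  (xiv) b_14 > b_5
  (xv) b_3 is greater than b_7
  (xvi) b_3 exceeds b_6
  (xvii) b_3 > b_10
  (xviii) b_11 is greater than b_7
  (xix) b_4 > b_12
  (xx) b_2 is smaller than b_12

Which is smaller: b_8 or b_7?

b_7

b_7 < b_11 < b_14 < b_6 < b_3 < b_8, by transitivity through b_11, b_14, b_6, b_3.
So b_7 < b_8; b_7 is the smaller of the two.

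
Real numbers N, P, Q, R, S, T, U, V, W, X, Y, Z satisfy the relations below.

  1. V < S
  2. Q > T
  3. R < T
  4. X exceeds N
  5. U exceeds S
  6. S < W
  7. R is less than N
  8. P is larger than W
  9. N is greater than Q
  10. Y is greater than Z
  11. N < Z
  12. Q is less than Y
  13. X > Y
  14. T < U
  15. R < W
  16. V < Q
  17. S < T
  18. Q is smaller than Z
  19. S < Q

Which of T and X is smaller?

T

Link the given pairs in sequence: T < Q; Q < N; N < Z; Z < Y; Y < X.
Together: T < Q < N < Z < Y < X.
So T < X; T is the smaller of the two.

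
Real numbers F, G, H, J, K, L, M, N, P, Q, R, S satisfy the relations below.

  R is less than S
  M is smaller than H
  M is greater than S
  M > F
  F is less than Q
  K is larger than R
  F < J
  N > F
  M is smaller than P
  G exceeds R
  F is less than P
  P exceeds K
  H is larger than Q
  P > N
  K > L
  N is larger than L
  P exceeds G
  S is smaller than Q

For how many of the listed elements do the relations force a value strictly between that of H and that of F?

The relations place F below H. An element lies strictly between them when it is forced above F and also forced below H.
Above F: {N, J, Q, M, P}. Below H: {R, S, Q, M}.
Intersection: {Q, M} — 2.

2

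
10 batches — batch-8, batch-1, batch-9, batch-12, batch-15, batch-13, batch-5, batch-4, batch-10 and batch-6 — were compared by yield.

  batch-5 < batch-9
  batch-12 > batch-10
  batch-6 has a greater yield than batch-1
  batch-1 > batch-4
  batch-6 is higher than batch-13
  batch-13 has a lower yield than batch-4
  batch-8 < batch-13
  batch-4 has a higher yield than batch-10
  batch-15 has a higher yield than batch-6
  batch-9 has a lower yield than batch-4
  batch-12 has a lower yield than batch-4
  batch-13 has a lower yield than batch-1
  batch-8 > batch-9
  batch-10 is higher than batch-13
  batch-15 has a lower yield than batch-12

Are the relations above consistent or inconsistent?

inconsistent

Chaining the given relations yields batch-12 < batch-4 < batch-1 < batch-6 < batch-15, so batch-12 < batch-15. But one relation states batch-15 < batch-12. These cannot both hold.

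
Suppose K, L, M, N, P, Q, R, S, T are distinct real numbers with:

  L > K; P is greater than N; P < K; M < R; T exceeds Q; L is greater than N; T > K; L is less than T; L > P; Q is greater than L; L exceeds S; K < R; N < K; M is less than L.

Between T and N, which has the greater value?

T

The relevant relations are N < P; P < K; K < L; L < Q; Q < T.
Together: N < P < K < L < Q < T.
So N < T; T is the larger of the two.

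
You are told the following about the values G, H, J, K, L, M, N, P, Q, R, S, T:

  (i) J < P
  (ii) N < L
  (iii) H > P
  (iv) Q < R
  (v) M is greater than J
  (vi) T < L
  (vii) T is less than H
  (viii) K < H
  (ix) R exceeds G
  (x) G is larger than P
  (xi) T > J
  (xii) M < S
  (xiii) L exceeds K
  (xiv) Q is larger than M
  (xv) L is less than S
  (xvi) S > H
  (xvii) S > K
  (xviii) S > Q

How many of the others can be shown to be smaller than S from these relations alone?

9

The elements the relations force below S are K, J, N, M, P, T, H, Q, L — no chain reaches any other.
That is 9.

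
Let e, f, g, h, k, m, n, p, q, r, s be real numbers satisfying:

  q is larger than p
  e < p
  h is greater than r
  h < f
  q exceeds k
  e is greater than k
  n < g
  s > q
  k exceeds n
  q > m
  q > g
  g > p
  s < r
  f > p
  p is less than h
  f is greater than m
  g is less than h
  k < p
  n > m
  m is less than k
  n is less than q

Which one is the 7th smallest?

The consecutive relations fix a unique order: m < n < k < e < p < g < q < s < r < h < f.
Counting 7 from the smallest end gives q.

q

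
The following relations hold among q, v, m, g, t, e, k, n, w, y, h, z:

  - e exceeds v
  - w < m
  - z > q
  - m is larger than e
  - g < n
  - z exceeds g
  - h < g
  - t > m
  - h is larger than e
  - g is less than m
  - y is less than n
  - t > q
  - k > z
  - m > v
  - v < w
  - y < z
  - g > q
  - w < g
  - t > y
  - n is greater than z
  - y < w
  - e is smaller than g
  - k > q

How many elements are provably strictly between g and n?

The relations place g below n. An element lies strictly between them when it is forced above g and also forced below n.
Above g: {z, m, t, k}. Below n: {q, v, y, w, e, h, z}.
Intersection: {z} — 1.

1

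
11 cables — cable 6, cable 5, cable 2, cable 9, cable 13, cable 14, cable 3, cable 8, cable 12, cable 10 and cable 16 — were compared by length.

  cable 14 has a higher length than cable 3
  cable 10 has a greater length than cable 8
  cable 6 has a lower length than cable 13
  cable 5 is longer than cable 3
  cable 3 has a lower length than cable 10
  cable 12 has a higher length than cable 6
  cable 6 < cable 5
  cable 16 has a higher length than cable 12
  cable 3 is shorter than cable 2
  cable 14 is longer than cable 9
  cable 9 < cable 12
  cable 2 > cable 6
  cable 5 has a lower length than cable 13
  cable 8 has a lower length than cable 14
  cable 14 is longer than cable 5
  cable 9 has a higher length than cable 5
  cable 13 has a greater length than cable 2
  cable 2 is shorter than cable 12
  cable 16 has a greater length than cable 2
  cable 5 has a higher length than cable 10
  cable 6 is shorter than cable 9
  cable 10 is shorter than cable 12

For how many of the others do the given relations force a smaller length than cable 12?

The elements the relations force below cable 12 are cable 3, cable 8, cable 6, cable 2, cable 10, cable 5, cable 9 — no chain reaches any other.
That is 7.

7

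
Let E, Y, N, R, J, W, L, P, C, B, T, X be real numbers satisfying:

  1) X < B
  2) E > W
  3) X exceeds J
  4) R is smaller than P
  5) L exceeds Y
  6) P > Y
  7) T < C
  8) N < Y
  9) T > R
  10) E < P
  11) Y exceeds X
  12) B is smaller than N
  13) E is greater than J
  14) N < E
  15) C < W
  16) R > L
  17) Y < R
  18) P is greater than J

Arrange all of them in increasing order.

J < X < B < N < Y < L < R < T < C < W < E < P

Each adjacent pair is fixed by a given relation: J < X; X < B; B < N; N < Y; Y < L; L < R; R < T; T < C; C < W; W < E; E < P. Chaining them end to end gives the full order.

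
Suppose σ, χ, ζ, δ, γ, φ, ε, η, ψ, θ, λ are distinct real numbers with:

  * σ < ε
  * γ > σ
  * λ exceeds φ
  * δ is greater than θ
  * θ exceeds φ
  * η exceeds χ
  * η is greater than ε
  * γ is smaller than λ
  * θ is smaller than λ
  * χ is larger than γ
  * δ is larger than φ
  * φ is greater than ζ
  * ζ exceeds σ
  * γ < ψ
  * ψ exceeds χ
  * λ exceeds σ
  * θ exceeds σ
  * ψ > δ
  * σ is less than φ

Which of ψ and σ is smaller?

σ < ζ and ζ < φ give σ < φ.
Then φ < θ extends the chain to θ.
Then θ < δ extends the chain to δ.
Then δ < ψ extends the chain to ψ.
So σ < ψ; σ is the smaller of the two.

σ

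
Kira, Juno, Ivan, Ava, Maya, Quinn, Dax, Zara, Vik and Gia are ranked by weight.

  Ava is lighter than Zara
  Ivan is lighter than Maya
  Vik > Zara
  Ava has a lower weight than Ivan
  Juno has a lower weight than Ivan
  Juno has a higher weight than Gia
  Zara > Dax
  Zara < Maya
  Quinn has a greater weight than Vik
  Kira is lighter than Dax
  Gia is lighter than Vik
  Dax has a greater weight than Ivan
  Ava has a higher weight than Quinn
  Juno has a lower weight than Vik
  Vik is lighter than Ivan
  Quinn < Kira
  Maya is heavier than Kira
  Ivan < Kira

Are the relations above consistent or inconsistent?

Chaining the given relations yields Vik < Quinn < Ava < Ivan < Kira < Dax < Zara, so Vik < Zara. But one relation states Zara < Vik. These cannot both hold.

inconsistent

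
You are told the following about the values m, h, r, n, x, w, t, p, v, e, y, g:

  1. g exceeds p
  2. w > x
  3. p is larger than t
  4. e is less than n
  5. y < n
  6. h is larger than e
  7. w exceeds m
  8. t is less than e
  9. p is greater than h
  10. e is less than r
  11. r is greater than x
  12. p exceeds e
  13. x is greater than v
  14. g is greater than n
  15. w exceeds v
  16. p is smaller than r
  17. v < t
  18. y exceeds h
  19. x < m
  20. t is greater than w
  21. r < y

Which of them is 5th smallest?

The consecutive relations fix a unique order: v < x < m < w < t < e < h < p < r < y < n < g.
Counting 5 from the smallest end gives t.

t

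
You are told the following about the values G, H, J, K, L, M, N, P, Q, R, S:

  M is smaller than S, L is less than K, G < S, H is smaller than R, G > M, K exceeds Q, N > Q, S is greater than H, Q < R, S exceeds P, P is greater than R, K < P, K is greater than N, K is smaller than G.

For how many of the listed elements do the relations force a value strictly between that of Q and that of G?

The relations place Q below G. An element lies strictly between them when it is forced above Q and also forced below G.
Above Q: {N, R, K, P, S}. Below G: {N, M, L, K}.
Intersection: {N, K} — 2.

2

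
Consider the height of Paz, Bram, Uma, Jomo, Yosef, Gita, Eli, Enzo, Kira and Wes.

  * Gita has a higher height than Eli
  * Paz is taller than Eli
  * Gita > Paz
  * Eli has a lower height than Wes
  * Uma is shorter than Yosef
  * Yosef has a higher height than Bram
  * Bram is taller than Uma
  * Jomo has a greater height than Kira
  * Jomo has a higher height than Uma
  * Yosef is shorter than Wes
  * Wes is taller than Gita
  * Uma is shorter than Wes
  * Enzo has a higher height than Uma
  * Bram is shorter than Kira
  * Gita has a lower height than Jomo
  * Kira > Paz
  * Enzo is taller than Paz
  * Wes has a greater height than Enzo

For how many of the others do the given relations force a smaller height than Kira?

The elements the relations force below Kira are Uma, Eli, Bram, Paz — no chain reaches any other.
That is 4.

4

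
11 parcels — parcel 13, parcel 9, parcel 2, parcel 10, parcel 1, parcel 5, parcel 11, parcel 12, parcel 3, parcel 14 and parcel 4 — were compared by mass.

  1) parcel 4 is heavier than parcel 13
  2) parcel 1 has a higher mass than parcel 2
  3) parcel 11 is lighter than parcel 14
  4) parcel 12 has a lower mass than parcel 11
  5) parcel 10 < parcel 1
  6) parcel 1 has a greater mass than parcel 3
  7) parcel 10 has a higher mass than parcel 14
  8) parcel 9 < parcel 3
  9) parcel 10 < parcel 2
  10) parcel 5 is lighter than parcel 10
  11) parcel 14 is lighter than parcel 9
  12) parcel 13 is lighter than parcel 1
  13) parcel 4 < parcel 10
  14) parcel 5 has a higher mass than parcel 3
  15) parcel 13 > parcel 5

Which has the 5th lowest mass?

Piecing the relations together gives one ordering: parcel 12 < parcel 11 < parcel 14 < parcel 9 < parcel 3 < parcel 5 < parcel 13 < parcel 4 < parcel 10 < parcel 2 < parcel 1.
Counting 5 from the smallest end gives parcel 3.

parcel 3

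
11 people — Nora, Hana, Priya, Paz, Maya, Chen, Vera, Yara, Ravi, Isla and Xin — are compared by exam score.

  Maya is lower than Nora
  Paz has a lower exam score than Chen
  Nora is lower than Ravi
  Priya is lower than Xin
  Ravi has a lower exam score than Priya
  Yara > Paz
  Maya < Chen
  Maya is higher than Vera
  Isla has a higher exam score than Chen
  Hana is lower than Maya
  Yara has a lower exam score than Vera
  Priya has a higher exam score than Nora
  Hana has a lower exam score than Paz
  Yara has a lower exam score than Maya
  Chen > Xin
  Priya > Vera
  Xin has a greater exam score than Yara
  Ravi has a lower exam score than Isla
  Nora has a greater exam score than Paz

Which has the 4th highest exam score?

Priya

Piecing the relations together gives one ordering: Hana < Paz < Yara < Vera < Maya < Nora < Ravi < Priya < Xin < Chen < Isla.
Counting 4 from the largest end gives Priya.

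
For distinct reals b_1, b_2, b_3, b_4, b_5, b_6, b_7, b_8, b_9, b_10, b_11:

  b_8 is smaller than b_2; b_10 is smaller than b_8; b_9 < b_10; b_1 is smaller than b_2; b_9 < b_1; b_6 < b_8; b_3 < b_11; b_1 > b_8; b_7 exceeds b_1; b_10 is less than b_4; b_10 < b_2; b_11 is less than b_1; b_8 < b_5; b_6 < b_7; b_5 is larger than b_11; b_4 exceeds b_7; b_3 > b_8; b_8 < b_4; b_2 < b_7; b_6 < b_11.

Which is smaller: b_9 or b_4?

b_9

b_9 < b_10 and b_10 < b_8 give b_9 < b_8.
Then b_8 < b_3 extends the chain to b_3.
Then b_3 < b_11 extends the chain to b_11.
With b_11 < b_1: b_9 < b_10 < b_8 < b_3 < b_11 < b_1.
With b_1 < b_2: b_9 < b_10 < b_8 < b_3 < b_11 < b_1 < b_2.
With b_2 < b_7: b_9 < b_10 < b_8 < b_3 < b_11 < b_1 < b_2 < b_7.
Then b_7 < b_4 extends the chain to b_4.
So b_9 < b_4; b_9 is the smaller of the two.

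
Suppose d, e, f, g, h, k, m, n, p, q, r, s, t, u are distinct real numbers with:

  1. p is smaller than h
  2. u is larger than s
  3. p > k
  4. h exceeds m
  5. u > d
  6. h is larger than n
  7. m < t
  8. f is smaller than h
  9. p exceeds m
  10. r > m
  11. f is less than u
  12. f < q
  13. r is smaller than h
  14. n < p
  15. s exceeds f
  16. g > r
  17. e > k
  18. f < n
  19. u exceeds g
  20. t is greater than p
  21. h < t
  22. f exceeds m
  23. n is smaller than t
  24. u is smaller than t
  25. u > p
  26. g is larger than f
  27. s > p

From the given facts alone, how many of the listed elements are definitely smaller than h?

From h the given relations immediately reach m, f, n, r, p.
From those, k — 6 in total.
No other element is forced below h by the given relations, so the count is 6.

6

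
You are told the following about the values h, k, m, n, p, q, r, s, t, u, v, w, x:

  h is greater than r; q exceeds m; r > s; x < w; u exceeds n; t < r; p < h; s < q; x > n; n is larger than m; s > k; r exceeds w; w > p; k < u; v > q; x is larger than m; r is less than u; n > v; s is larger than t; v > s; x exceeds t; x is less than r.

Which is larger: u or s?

The relevant relations are s < v; v < n; n < x; x < w; w < r; r < u.
Chaining these gives s < v < n < x < w < r < u.
So s < u; u is the larger of the two.

u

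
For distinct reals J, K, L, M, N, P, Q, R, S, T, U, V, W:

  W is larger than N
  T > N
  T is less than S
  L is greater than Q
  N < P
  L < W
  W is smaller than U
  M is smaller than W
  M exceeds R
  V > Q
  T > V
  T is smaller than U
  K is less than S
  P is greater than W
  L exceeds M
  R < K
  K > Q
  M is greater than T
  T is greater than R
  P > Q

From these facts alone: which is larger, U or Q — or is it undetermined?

Q < V and V < T give Q < T.
With T < M: Q < V < T < M.
Then M < L extends the chain to L.
With L < W: Q < V < T < M < L < W.
Then W < U extends the chain to U.
So U is larger.

U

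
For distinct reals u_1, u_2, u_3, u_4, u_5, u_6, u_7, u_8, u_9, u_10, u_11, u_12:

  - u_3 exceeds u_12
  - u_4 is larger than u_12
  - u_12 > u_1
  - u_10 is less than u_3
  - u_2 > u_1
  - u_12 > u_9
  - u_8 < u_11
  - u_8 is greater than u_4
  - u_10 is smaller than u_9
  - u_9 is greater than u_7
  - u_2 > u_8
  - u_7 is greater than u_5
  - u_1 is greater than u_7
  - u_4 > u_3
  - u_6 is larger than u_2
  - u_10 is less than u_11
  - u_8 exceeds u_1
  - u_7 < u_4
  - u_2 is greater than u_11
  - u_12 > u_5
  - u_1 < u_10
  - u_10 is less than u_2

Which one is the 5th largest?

u_4

Piecing the relations together gives one ordering: u_5 < u_7 < u_1 < u_10 < u_9 < u_12 < u_3 < u_4 < u_8 < u_11 < u_2 < u_6.
Counting 5 from the largest end gives u_4.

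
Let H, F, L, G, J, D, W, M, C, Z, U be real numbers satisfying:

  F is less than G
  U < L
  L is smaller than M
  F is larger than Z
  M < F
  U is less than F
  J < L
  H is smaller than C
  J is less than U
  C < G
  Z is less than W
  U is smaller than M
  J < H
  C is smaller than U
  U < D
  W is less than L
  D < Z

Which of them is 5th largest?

W

Chaining the given pairs: J < H < C < U < D < Z < W < L < M < F < G.
The 5th largest is W.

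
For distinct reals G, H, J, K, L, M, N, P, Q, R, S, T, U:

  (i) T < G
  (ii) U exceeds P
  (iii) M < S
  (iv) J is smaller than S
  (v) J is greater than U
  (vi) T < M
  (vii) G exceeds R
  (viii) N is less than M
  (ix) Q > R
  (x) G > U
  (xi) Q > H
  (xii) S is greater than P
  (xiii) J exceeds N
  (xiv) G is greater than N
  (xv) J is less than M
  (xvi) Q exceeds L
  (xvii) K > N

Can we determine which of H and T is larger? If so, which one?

undetermined

Following every chain through T: above T we get G, M, S.
H is not reached, and no chain runs the other way from H to T.
So the given relations leave the order of T and H undetermined.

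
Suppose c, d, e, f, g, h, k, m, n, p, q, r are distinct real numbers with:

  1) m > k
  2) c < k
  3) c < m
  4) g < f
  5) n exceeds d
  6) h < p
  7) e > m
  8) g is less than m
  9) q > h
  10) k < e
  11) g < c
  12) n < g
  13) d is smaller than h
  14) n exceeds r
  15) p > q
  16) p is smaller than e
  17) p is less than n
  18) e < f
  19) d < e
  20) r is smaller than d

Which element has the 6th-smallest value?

n

Piecing the relations together gives one ordering: r < d < h < q < p < n < g < c < k < m < e < f.
The 6th smallest is n.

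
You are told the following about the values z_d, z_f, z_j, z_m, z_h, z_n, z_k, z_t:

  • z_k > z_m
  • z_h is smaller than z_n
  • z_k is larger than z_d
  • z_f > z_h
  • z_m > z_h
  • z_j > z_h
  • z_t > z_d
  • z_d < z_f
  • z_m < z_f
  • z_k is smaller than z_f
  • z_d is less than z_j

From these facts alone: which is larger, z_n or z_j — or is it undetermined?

undetermined

Following every chain through z_n: below z_n we get z_h.
z_j is not reached, and no chain runs the other way from z_j to z_n.
So the given relations leave the order of z_n and z_j undetermined.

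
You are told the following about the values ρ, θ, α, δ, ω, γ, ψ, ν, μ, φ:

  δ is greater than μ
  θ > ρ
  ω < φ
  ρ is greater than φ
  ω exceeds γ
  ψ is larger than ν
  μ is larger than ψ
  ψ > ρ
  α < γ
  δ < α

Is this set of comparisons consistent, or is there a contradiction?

Chaining the given relations yields ψ < μ < δ < α < γ < ω < φ < ρ, so ψ < ρ. But one relation states ρ < ψ. These cannot both hold.

inconsistent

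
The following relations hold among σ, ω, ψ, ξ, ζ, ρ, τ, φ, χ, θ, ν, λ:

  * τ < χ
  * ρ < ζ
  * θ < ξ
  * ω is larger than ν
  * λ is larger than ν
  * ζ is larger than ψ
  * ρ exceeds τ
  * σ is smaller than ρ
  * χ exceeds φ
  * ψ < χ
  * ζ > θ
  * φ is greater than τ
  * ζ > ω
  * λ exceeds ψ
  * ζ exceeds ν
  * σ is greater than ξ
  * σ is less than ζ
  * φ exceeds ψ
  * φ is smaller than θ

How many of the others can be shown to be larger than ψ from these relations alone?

8

From ψ the given relations immediately reach λ, φ, χ, ζ.
From those, θ — 5 in total.
From those, ξ — 6 in total.
From those, σ — 7 in total.
From those, ρ — 8 in total.
No other element is forced above ψ by the given relations, so the count is 8.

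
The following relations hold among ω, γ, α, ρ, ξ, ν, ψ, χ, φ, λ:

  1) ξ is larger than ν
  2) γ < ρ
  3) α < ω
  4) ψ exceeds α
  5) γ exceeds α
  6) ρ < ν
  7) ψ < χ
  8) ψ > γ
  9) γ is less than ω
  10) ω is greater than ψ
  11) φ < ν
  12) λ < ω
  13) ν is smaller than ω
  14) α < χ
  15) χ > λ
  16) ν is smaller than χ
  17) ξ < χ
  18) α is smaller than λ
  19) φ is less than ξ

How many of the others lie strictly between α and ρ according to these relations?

1

Chaining upward from α reaches: λ, γ, ψ, ν, ξ, χ, ω.
Chaining downward from ρ reaches: γ.
Strictly between α and ρ are those in both lists: γ — 1 element.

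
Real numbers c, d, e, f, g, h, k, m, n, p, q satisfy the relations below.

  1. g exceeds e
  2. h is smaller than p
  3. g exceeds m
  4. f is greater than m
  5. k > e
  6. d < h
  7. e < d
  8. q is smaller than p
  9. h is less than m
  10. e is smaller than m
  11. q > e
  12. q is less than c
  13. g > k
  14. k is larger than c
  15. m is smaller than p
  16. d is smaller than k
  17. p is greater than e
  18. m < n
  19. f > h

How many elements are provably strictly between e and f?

Chaining upward from e reaches: d, q, h, m, c, k, n, g, p.
Chaining downward from f reaches: d, h, m.
Strictly between e and f are those in both lists: d, h, m — 3 elements.

3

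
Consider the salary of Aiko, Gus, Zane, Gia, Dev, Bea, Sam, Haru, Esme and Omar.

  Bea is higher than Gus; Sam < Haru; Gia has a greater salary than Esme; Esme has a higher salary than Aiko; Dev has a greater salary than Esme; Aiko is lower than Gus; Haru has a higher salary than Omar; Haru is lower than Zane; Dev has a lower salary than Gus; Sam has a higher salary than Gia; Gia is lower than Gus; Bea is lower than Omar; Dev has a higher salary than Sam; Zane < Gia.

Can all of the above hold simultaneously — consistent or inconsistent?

We have Zane < Gia stated directly, yet also Gia < Sam < Dev < Gus < Bea < Omar < Haru < Zane by chaining the others — so Gia < Zane. Contradiction.

inconsistent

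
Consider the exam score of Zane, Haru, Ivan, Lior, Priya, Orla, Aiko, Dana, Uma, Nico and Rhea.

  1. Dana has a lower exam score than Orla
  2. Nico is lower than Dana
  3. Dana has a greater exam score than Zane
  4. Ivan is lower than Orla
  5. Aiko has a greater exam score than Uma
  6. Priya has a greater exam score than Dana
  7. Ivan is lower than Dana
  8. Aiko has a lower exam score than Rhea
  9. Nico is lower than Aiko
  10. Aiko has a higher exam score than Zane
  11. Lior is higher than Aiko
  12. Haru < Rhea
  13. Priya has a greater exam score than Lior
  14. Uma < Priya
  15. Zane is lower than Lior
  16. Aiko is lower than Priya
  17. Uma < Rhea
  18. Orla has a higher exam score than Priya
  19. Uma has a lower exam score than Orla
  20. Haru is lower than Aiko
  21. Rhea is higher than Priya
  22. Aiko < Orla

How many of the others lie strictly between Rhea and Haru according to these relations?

3

Chaining upward from Haru reaches: Aiko, Lior, Priya, Orla.
Chaining downward from Rhea reaches: Uma, Zane, Ivan, Nico, Aiko, Lior, Dana, Priya.
Strictly between Haru and Rhea are those in both lists: Aiko, Lior, Priya — 3 elements.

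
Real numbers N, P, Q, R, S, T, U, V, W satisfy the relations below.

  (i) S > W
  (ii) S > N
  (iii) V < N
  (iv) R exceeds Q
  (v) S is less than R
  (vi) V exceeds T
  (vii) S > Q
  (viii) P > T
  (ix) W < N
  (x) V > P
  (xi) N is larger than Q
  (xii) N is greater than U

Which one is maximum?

Chaining downward from R: directly below it, Q, S; then W, N; then U, V; then T, P.
That covers every other element, and nothing is given above R, so R is the maximum.

R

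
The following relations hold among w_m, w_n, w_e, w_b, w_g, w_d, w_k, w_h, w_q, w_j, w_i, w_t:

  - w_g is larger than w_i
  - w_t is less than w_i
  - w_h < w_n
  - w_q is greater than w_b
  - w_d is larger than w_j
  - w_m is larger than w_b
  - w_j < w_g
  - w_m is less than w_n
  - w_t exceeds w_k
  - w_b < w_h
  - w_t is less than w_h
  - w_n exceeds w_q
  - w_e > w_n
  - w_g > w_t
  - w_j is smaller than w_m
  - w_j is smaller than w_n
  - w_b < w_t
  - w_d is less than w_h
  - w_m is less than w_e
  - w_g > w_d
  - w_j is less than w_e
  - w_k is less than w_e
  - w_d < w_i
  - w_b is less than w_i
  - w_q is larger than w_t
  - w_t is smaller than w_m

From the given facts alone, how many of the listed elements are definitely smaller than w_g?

6

Directly below w_g: w_j, w_d, w_t, w_i.
One step further: w_b, w_k (6 so far).
Nothing else is reachable below w_g; 6 in all.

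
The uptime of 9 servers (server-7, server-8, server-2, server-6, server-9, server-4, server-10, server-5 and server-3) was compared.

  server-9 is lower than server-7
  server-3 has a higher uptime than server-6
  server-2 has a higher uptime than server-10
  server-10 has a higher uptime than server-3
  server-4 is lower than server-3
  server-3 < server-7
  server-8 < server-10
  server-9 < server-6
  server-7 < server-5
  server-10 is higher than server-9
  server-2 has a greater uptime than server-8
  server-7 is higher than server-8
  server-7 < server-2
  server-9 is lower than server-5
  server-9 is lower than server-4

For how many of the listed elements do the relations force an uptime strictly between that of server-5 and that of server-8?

Chaining upward from server-8 reaches: server-10, server-7, server-2.
Chaining downward from server-5 reaches: server-9, server-6, server-4, server-3, server-7.
Strictly between server-8 and server-5 are those in both lists: server-7 — 1 element.

1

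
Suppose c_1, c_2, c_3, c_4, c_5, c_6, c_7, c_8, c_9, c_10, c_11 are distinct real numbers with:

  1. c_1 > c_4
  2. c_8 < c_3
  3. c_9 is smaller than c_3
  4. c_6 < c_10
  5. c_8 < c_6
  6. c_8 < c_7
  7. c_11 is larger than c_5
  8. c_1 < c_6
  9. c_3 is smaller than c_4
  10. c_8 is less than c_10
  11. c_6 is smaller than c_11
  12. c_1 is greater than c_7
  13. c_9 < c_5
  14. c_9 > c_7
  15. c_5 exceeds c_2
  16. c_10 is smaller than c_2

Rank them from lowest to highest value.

Each adjacent pair is fixed by a given relation: c_8 < c_7; c_7 < c_9; c_9 < c_3; c_3 < c_4; c_4 < c_1; c_1 < c_6; c_6 < c_10; c_10 < c_2; c_2 < c_5; c_5 < c_11. Chaining them end to end gives the full order.

c_8 < c_7 < c_9 < c_3 < c_4 < c_1 < c_6 < c_10 < c_2 < c_5 < c_11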